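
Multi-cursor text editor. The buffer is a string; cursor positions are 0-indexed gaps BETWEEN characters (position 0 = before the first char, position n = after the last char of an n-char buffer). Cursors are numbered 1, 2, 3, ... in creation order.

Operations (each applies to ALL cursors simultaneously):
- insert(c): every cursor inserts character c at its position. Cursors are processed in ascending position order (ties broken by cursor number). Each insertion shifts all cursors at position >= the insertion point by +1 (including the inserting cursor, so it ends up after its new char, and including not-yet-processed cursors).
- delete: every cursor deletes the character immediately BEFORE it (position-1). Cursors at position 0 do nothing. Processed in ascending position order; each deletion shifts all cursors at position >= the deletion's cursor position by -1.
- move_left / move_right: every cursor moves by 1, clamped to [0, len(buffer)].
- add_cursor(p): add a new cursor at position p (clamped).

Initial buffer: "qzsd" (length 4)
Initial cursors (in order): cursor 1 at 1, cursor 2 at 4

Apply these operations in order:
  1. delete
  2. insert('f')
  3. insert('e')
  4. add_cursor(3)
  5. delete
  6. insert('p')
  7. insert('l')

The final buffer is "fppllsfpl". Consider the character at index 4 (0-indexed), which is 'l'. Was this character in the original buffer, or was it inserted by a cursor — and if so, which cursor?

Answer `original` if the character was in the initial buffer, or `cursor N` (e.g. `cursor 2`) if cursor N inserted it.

Answer: cursor 3

Derivation:
After op 1 (delete): buffer="zs" (len 2), cursors c1@0 c2@2, authorship ..
After op 2 (insert('f')): buffer="fzsf" (len 4), cursors c1@1 c2@4, authorship 1..2
After op 3 (insert('e')): buffer="fezsfe" (len 6), cursors c1@2 c2@6, authorship 11..22
After op 4 (add_cursor(3)): buffer="fezsfe" (len 6), cursors c1@2 c3@3 c2@6, authorship 11..22
After op 5 (delete): buffer="fsf" (len 3), cursors c1@1 c3@1 c2@3, authorship 1.2
After op 6 (insert('p')): buffer="fppsfp" (len 6), cursors c1@3 c3@3 c2@6, authorship 113.22
After op 7 (insert('l')): buffer="fppllsfpl" (len 9), cursors c1@5 c3@5 c2@9, authorship 11313.222
Authorship (.=original, N=cursor N): 1 1 3 1 3 . 2 2 2
Index 4: author = 3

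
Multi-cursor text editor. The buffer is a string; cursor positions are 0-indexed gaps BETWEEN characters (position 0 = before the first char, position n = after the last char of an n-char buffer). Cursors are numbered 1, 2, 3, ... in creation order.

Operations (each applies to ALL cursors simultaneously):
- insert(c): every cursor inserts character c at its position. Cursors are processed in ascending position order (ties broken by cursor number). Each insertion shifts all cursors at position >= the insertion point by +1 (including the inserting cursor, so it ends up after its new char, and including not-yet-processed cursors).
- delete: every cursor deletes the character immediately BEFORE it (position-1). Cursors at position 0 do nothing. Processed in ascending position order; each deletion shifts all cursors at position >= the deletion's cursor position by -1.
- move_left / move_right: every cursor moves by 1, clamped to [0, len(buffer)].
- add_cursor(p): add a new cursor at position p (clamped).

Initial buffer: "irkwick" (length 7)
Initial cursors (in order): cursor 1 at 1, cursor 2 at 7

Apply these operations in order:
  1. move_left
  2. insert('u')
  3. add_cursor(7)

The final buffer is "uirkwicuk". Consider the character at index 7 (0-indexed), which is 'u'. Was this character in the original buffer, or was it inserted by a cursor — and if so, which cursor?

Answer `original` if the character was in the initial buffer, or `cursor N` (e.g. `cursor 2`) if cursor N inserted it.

After op 1 (move_left): buffer="irkwick" (len 7), cursors c1@0 c2@6, authorship .......
After op 2 (insert('u')): buffer="uirkwicuk" (len 9), cursors c1@1 c2@8, authorship 1......2.
After op 3 (add_cursor(7)): buffer="uirkwicuk" (len 9), cursors c1@1 c3@7 c2@8, authorship 1......2.
Authorship (.=original, N=cursor N): 1 . . . . . . 2 .
Index 7: author = 2

Answer: cursor 2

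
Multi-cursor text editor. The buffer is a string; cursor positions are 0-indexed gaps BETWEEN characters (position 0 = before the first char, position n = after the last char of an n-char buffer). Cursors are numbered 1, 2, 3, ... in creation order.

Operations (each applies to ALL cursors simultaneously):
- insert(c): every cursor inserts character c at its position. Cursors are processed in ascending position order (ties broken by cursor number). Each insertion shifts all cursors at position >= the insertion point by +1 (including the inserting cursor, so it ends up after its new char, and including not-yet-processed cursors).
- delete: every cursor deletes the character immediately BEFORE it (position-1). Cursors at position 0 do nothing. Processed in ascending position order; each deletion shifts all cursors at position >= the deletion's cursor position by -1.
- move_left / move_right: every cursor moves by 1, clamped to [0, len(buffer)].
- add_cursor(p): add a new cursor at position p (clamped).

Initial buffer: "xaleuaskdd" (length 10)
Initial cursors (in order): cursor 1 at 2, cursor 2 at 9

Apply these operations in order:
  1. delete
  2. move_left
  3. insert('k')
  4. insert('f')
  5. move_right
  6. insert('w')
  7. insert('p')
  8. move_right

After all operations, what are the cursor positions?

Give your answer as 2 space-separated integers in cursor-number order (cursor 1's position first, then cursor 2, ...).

Answer: 6 16

Derivation:
After op 1 (delete): buffer="xleuaskd" (len 8), cursors c1@1 c2@7, authorship ........
After op 2 (move_left): buffer="xleuaskd" (len 8), cursors c1@0 c2@6, authorship ........
After op 3 (insert('k')): buffer="kxleuaskkd" (len 10), cursors c1@1 c2@8, authorship 1......2..
After op 4 (insert('f')): buffer="kfxleuaskfkd" (len 12), cursors c1@2 c2@10, authorship 11......22..
After op 5 (move_right): buffer="kfxleuaskfkd" (len 12), cursors c1@3 c2@11, authorship 11......22..
After op 6 (insert('w')): buffer="kfxwleuaskfkwd" (len 14), cursors c1@4 c2@13, authorship 11.1.....22.2.
After op 7 (insert('p')): buffer="kfxwpleuaskfkwpd" (len 16), cursors c1@5 c2@15, authorship 11.11.....22.22.
After op 8 (move_right): buffer="kfxwpleuaskfkwpd" (len 16), cursors c1@6 c2@16, authorship 11.11.....22.22.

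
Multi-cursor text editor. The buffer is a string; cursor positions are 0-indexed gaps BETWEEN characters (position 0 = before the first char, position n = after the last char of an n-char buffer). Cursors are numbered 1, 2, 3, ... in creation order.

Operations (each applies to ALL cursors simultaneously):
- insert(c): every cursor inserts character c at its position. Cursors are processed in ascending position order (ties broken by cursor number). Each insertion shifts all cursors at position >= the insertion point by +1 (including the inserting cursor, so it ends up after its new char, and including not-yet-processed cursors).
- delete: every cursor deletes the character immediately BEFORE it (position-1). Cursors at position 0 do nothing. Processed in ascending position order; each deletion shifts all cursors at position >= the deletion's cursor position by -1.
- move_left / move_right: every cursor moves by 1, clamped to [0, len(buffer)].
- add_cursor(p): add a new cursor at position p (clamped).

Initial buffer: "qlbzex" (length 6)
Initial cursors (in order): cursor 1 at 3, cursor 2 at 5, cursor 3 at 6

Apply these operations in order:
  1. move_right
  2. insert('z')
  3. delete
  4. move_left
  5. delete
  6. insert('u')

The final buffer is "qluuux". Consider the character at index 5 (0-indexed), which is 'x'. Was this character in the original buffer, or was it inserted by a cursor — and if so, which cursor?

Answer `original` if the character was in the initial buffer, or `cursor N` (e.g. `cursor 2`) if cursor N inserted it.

Answer: original

Derivation:
After op 1 (move_right): buffer="qlbzex" (len 6), cursors c1@4 c2@6 c3@6, authorship ......
After op 2 (insert('z')): buffer="qlbzzexzz" (len 9), cursors c1@5 c2@9 c3@9, authorship ....1..23
After op 3 (delete): buffer="qlbzex" (len 6), cursors c1@4 c2@6 c3@6, authorship ......
After op 4 (move_left): buffer="qlbzex" (len 6), cursors c1@3 c2@5 c3@5, authorship ......
After op 5 (delete): buffer="qlx" (len 3), cursors c1@2 c2@2 c3@2, authorship ...
After op 6 (insert('u')): buffer="qluuux" (len 6), cursors c1@5 c2@5 c3@5, authorship ..123.
Authorship (.=original, N=cursor N): . . 1 2 3 .
Index 5: author = original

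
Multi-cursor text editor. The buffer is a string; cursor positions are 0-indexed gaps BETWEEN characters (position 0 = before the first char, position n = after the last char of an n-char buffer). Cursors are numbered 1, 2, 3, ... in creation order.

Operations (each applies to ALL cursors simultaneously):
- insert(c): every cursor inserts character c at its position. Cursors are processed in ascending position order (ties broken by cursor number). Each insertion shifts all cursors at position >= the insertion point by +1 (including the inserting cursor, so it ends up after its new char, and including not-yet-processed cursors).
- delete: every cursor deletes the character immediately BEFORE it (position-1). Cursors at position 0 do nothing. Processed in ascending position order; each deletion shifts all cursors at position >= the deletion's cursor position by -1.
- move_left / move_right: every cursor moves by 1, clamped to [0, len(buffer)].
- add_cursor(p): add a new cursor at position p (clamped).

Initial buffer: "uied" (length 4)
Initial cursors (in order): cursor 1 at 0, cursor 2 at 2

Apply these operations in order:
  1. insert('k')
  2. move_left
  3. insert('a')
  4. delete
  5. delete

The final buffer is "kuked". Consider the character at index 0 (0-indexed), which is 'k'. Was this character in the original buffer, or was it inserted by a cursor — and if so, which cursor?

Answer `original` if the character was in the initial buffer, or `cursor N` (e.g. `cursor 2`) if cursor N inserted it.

Answer: cursor 1

Derivation:
After op 1 (insert('k')): buffer="kuiked" (len 6), cursors c1@1 c2@4, authorship 1..2..
After op 2 (move_left): buffer="kuiked" (len 6), cursors c1@0 c2@3, authorship 1..2..
After op 3 (insert('a')): buffer="akuiaked" (len 8), cursors c1@1 c2@5, authorship 11..22..
After op 4 (delete): buffer="kuiked" (len 6), cursors c1@0 c2@3, authorship 1..2..
After op 5 (delete): buffer="kuked" (len 5), cursors c1@0 c2@2, authorship 1.2..
Authorship (.=original, N=cursor N): 1 . 2 . .
Index 0: author = 1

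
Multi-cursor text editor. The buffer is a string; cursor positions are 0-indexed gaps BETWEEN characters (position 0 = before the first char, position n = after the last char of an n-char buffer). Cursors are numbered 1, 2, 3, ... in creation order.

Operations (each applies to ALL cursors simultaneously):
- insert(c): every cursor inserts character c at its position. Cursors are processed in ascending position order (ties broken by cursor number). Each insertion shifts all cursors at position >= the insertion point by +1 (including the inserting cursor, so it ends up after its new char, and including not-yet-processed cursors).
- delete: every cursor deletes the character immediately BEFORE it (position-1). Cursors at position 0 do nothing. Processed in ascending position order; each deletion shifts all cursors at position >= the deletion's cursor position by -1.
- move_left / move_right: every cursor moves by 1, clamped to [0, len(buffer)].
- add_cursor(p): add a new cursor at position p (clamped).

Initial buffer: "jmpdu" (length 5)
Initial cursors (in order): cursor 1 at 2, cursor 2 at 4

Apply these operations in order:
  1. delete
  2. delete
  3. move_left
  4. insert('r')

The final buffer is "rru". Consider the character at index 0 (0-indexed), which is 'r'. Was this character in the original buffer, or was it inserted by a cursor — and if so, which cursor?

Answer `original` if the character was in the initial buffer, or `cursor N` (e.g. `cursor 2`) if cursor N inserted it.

Answer: cursor 1

Derivation:
After op 1 (delete): buffer="jpu" (len 3), cursors c1@1 c2@2, authorship ...
After op 2 (delete): buffer="u" (len 1), cursors c1@0 c2@0, authorship .
After op 3 (move_left): buffer="u" (len 1), cursors c1@0 c2@0, authorship .
After op 4 (insert('r')): buffer="rru" (len 3), cursors c1@2 c2@2, authorship 12.
Authorship (.=original, N=cursor N): 1 2 .
Index 0: author = 1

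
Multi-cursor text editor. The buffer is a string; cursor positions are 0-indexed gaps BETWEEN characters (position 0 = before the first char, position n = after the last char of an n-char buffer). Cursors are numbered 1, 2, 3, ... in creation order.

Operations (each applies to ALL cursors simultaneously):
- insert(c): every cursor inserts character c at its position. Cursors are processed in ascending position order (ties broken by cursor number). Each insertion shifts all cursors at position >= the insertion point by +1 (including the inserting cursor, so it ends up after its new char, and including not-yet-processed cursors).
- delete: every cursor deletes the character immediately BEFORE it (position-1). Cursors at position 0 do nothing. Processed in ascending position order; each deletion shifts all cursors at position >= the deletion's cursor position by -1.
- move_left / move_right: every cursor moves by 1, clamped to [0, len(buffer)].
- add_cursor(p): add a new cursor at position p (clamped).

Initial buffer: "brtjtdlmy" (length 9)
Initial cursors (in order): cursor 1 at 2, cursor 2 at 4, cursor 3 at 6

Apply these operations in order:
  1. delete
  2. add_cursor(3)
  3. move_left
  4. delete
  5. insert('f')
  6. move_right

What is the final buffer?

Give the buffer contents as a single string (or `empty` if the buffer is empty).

Answer: fffftlmy

Derivation:
After op 1 (delete): buffer="bttlmy" (len 6), cursors c1@1 c2@2 c3@3, authorship ......
After op 2 (add_cursor(3)): buffer="bttlmy" (len 6), cursors c1@1 c2@2 c3@3 c4@3, authorship ......
After op 3 (move_left): buffer="bttlmy" (len 6), cursors c1@0 c2@1 c3@2 c4@2, authorship ......
After op 4 (delete): buffer="tlmy" (len 4), cursors c1@0 c2@0 c3@0 c4@0, authorship ....
After op 5 (insert('f')): buffer="fffftlmy" (len 8), cursors c1@4 c2@4 c3@4 c4@4, authorship 1234....
After op 6 (move_right): buffer="fffftlmy" (len 8), cursors c1@5 c2@5 c3@5 c4@5, authorship 1234....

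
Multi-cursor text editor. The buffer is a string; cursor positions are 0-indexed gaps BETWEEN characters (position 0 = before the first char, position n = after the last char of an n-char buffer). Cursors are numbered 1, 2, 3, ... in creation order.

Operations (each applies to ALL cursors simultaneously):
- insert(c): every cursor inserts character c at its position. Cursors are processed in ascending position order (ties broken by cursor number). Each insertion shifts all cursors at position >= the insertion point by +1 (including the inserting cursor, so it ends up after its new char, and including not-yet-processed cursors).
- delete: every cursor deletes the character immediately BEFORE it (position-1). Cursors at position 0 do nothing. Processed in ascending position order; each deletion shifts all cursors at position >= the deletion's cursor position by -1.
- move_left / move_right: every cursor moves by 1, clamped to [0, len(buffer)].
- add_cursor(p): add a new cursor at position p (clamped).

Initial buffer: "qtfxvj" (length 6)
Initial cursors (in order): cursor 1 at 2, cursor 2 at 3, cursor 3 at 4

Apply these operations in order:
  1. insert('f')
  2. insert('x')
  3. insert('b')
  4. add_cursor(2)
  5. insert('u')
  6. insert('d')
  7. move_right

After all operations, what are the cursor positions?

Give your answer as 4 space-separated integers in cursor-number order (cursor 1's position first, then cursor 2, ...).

Answer: 10 16 22 5

Derivation:
After op 1 (insert('f')): buffer="qtfffxfvj" (len 9), cursors c1@3 c2@5 c3@7, authorship ..1.2.3..
After op 2 (insert('x')): buffer="qtfxffxxfxvj" (len 12), cursors c1@4 c2@7 c3@10, authorship ..11.22.33..
After op 3 (insert('b')): buffer="qtfxbffxbxfxbvj" (len 15), cursors c1@5 c2@9 c3@13, authorship ..111.222.333..
After op 4 (add_cursor(2)): buffer="qtfxbffxbxfxbvj" (len 15), cursors c4@2 c1@5 c2@9 c3@13, authorship ..111.222.333..
After op 5 (insert('u')): buffer="qtufxbuffxbuxfxbuvj" (len 19), cursors c4@3 c1@7 c2@12 c3@17, authorship ..41111.2222.3333..
After op 6 (insert('d')): buffer="qtudfxbudffxbudxfxbudvj" (len 23), cursors c4@4 c1@9 c2@15 c3@21, authorship ..4411111.22222.33333..
After op 7 (move_right): buffer="qtudfxbudffxbudxfxbudvj" (len 23), cursors c4@5 c1@10 c2@16 c3@22, authorship ..4411111.22222.33333..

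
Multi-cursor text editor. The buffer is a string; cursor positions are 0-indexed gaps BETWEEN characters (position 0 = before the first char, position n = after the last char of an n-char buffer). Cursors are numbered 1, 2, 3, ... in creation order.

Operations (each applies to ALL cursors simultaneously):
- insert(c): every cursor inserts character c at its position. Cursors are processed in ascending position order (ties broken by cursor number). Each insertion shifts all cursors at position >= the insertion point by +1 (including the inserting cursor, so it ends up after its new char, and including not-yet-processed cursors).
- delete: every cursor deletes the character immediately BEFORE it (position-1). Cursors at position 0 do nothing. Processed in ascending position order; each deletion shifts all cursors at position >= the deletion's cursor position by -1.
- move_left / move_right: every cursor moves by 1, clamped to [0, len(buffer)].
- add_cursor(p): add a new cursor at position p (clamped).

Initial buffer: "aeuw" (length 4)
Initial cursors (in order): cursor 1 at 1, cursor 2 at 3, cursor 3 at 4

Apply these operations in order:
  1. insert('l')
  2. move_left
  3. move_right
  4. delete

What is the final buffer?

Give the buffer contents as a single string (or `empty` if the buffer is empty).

Answer: aeuw

Derivation:
After op 1 (insert('l')): buffer="aleulwl" (len 7), cursors c1@2 c2@5 c3@7, authorship .1..2.3
After op 2 (move_left): buffer="aleulwl" (len 7), cursors c1@1 c2@4 c3@6, authorship .1..2.3
After op 3 (move_right): buffer="aleulwl" (len 7), cursors c1@2 c2@5 c3@7, authorship .1..2.3
After op 4 (delete): buffer="aeuw" (len 4), cursors c1@1 c2@3 c3@4, authorship ....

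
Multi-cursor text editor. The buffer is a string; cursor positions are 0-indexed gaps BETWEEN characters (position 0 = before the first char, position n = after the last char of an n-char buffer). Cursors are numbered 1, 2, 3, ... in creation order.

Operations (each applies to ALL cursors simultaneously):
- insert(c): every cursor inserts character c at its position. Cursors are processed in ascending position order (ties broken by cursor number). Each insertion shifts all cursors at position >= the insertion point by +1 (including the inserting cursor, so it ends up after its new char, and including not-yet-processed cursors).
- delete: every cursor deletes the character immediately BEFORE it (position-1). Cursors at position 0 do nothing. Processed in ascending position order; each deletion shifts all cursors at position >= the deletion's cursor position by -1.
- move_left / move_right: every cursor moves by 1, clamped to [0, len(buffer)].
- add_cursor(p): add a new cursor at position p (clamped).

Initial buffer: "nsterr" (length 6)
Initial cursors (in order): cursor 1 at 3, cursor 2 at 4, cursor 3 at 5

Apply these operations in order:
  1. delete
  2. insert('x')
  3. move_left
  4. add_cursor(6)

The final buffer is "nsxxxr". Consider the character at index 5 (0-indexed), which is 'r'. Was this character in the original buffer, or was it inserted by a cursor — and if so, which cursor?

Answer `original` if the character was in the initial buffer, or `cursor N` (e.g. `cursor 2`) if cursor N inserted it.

After op 1 (delete): buffer="nsr" (len 3), cursors c1@2 c2@2 c3@2, authorship ...
After op 2 (insert('x')): buffer="nsxxxr" (len 6), cursors c1@5 c2@5 c3@5, authorship ..123.
After op 3 (move_left): buffer="nsxxxr" (len 6), cursors c1@4 c2@4 c3@4, authorship ..123.
After op 4 (add_cursor(6)): buffer="nsxxxr" (len 6), cursors c1@4 c2@4 c3@4 c4@6, authorship ..123.
Authorship (.=original, N=cursor N): . . 1 2 3 .
Index 5: author = original

Answer: original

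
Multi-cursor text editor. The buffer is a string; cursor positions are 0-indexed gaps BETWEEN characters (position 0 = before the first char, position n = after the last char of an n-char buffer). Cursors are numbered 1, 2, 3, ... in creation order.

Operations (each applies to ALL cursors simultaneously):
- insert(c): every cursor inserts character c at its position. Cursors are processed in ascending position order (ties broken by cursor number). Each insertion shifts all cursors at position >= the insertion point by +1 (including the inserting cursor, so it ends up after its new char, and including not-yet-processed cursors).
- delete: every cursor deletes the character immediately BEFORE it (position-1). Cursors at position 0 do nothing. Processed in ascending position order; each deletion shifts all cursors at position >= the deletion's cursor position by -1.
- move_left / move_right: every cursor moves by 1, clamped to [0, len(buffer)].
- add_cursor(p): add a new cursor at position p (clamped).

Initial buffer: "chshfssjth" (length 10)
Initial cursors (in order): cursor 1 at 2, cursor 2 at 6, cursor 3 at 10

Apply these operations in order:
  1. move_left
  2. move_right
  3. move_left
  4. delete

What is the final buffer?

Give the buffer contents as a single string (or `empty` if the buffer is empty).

Answer: hshssjh

Derivation:
After op 1 (move_left): buffer="chshfssjth" (len 10), cursors c1@1 c2@5 c3@9, authorship ..........
After op 2 (move_right): buffer="chshfssjth" (len 10), cursors c1@2 c2@6 c3@10, authorship ..........
After op 3 (move_left): buffer="chshfssjth" (len 10), cursors c1@1 c2@5 c3@9, authorship ..........
After op 4 (delete): buffer="hshssjh" (len 7), cursors c1@0 c2@3 c3@6, authorship .......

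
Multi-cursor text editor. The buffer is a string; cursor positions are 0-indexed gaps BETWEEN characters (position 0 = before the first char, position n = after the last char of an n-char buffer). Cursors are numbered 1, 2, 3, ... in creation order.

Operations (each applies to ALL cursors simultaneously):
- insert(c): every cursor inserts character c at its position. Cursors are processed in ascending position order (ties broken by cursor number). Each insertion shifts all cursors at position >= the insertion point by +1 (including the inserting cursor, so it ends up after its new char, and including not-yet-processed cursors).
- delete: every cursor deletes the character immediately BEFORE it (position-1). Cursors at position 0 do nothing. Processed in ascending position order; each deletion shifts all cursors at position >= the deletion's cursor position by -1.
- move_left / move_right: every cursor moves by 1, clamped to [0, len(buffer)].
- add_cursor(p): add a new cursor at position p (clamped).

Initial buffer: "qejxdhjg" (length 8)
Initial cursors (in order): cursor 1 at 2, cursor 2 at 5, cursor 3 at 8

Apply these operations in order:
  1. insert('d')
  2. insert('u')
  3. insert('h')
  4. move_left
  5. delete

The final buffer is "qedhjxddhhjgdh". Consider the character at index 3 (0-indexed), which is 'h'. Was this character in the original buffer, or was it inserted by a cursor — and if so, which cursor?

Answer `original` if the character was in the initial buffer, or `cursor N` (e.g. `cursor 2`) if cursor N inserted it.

Answer: cursor 1

Derivation:
After op 1 (insert('d')): buffer="qedjxddhjgd" (len 11), cursors c1@3 c2@7 c3@11, authorship ..1...2...3
After op 2 (insert('u')): buffer="qedujxdduhjgdu" (len 14), cursors c1@4 c2@9 c3@14, authorship ..11...22...33
After op 3 (insert('h')): buffer="qeduhjxdduhhjgduh" (len 17), cursors c1@5 c2@11 c3@17, authorship ..111...222...333
After op 4 (move_left): buffer="qeduhjxdduhhjgduh" (len 17), cursors c1@4 c2@10 c3@16, authorship ..111...222...333
After op 5 (delete): buffer="qedhjxddhhjgdh" (len 14), cursors c1@3 c2@8 c3@13, authorship ..11...22...33
Authorship (.=original, N=cursor N): . . 1 1 . . . 2 2 . . . 3 3
Index 3: author = 1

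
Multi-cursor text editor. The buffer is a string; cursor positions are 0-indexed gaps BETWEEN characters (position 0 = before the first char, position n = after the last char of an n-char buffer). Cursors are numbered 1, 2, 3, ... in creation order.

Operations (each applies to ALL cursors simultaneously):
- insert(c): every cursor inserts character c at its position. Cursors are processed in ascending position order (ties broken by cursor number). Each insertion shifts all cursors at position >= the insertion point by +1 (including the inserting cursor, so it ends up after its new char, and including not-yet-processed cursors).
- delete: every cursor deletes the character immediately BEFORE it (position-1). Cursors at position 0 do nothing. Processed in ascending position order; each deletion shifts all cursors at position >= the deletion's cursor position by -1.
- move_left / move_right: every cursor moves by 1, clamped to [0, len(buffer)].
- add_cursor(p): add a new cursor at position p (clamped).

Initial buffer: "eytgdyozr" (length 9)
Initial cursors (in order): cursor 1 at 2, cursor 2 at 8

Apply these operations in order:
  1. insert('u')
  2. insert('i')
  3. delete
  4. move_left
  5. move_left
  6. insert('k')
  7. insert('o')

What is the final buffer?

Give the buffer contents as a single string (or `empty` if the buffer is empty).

Answer: ekoyutgdyokozur

Derivation:
After op 1 (insert('u')): buffer="eyutgdyozur" (len 11), cursors c1@3 c2@10, authorship ..1......2.
After op 2 (insert('i')): buffer="eyuitgdyozuir" (len 13), cursors c1@4 c2@12, authorship ..11......22.
After op 3 (delete): buffer="eyutgdyozur" (len 11), cursors c1@3 c2@10, authorship ..1......2.
After op 4 (move_left): buffer="eyutgdyozur" (len 11), cursors c1@2 c2@9, authorship ..1......2.
After op 5 (move_left): buffer="eyutgdyozur" (len 11), cursors c1@1 c2@8, authorship ..1......2.
After op 6 (insert('k')): buffer="ekyutgdyokzur" (len 13), cursors c1@2 c2@10, authorship .1.1.....2.2.
After op 7 (insert('o')): buffer="ekoyutgdyokozur" (len 15), cursors c1@3 c2@12, authorship .11.1.....22.2.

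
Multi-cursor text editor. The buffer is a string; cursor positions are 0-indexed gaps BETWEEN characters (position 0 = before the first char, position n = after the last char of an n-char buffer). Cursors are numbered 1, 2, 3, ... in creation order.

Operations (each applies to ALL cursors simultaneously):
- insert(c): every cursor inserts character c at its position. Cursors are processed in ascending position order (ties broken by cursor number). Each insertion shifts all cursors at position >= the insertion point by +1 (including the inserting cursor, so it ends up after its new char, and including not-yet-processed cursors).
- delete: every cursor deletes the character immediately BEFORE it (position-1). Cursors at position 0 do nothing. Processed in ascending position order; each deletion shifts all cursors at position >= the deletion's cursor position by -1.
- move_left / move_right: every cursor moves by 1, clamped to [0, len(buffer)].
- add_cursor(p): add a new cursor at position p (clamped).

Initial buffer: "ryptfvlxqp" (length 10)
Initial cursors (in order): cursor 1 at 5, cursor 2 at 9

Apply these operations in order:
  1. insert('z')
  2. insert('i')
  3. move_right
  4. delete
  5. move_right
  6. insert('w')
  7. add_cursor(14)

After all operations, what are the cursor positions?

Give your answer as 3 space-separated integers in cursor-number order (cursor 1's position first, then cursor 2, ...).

After op 1 (insert('z')): buffer="ryptfzvlxqzp" (len 12), cursors c1@6 c2@11, authorship .....1....2.
After op 2 (insert('i')): buffer="ryptfzivlxqzip" (len 14), cursors c1@7 c2@13, authorship .....11....22.
After op 3 (move_right): buffer="ryptfzivlxqzip" (len 14), cursors c1@8 c2@14, authorship .....11....22.
After op 4 (delete): buffer="ryptfzilxqzi" (len 12), cursors c1@7 c2@12, authorship .....11...22
After op 5 (move_right): buffer="ryptfzilxqzi" (len 12), cursors c1@8 c2@12, authorship .....11...22
After op 6 (insert('w')): buffer="ryptfzilwxqziw" (len 14), cursors c1@9 c2@14, authorship .....11.1..222
After op 7 (add_cursor(14)): buffer="ryptfzilwxqziw" (len 14), cursors c1@9 c2@14 c3@14, authorship .....11.1..222

Answer: 9 14 14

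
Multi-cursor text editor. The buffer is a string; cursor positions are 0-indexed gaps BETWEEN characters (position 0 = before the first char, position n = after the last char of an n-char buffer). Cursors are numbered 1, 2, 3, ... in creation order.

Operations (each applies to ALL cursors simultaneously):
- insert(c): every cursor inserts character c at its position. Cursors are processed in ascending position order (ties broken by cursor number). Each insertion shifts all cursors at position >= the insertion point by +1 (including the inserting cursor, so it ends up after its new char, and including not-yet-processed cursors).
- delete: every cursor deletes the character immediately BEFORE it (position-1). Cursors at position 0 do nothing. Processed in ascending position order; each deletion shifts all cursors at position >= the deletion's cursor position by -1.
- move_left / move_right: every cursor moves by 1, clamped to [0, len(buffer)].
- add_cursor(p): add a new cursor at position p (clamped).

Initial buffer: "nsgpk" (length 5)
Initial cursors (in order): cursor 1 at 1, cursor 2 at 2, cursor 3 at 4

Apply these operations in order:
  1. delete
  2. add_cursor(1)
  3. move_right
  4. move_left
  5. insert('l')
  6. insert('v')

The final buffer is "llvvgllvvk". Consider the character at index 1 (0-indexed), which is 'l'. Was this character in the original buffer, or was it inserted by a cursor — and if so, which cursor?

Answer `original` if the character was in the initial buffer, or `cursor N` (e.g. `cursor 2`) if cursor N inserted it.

Answer: cursor 2

Derivation:
After op 1 (delete): buffer="gk" (len 2), cursors c1@0 c2@0 c3@1, authorship ..
After op 2 (add_cursor(1)): buffer="gk" (len 2), cursors c1@0 c2@0 c3@1 c4@1, authorship ..
After op 3 (move_right): buffer="gk" (len 2), cursors c1@1 c2@1 c3@2 c4@2, authorship ..
After op 4 (move_left): buffer="gk" (len 2), cursors c1@0 c2@0 c3@1 c4@1, authorship ..
After op 5 (insert('l')): buffer="llgllk" (len 6), cursors c1@2 c2@2 c3@5 c4@5, authorship 12.34.
After op 6 (insert('v')): buffer="llvvgllvvk" (len 10), cursors c1@4 c2@4 c3@9 c4@9, authorship 1212.3434.
Authorship (.=original, N=cursor N): 1 2 1 2 . 3 4 3 4 .
Index 1: author = 2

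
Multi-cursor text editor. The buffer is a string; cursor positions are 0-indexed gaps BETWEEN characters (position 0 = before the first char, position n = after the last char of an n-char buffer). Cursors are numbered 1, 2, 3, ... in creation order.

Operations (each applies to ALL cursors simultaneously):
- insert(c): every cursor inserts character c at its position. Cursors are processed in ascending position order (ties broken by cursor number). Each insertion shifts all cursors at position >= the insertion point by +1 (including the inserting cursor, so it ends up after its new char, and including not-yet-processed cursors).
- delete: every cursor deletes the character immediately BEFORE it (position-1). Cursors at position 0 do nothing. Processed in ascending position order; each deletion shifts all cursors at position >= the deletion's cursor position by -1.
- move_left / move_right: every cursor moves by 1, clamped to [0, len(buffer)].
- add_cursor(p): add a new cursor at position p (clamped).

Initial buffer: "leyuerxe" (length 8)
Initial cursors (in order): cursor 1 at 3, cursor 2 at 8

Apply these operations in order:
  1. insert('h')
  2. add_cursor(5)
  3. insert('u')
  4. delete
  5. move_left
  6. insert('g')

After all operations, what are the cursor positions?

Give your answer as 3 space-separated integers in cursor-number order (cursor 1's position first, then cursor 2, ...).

After op 1 (insert('h')): buffer="leyhuerxeh" (len 10), cursors c1@4 c2@10, authorship ...1.....2
After op 2 (add_cursor(5)): buffer="leyhuerxeh" (len 10), cursors c1@4 c3@5 c2@10, authorship ...1.....2
After op 3 (insert('u')): buffer="leyhuuuerxehu" (len 13), cursors c1@5 c3@7 c2@13, authorship ...11.3....22
After op 4 (delete): buffer="leyhuerxeh" (len 10), cursors c1@4 c3@5 c2@10, authorship ...1.....2
After op 5 (move_left): buffer="leyhuerxeh" (len 10), cursors c1@3 c3@4 c2@9, authorship ...1.....2
After op 6 (insert('g')): buffer="leyghguerxegh" (len 13), cursors c1@4 c3@6 c2@12, authorship ...113.....22

Answer: 4 12 6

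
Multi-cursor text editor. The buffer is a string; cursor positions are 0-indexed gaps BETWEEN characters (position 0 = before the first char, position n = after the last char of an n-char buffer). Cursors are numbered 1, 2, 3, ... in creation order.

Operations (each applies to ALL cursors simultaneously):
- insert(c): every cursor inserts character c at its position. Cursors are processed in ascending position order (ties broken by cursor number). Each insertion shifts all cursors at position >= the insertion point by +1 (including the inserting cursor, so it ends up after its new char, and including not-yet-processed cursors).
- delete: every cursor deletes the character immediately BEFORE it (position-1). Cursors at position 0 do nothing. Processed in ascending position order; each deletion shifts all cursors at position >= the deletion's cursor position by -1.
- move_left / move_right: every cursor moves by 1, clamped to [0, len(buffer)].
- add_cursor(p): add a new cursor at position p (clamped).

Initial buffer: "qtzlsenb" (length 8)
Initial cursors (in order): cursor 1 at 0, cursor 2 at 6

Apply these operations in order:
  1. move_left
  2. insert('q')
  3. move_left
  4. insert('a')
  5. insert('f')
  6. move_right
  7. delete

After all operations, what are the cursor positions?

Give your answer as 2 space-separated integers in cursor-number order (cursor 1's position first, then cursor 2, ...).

Answer: 2 9

Derivation:
After op 1 (move_left): buffer="qtzlsenb" (len 8), cursors c1@0 c2@5, authorship ........
After op 2 (insert('q')): buffer="qqtzlsqenb" (len 10), cursors c1@1 c2@7, authorship 1.....2...
After op 3 (move_left): buffer="qqtzlsqenb" (len 10), cursors c1@0 c2@6, authorship 1.....2...
After op 4 (insert('a')): buffer="aqqtzlsaqenb" (len 12), cursors c1@1 c2@8, authorship 11.....22...
After op 5 (insert('f')): buffer="afqqtzlsafqenb" (len 14), cursors c1@2 c2@10, authorship 111.....222...
After op 6 (move_right): buffer="afqqtzlsafqenb" (len 14), cursors c1@3 c2@11, authorship 111.....222...
After op 7 (delete): buffer="afqtzlsafenb" (len 12), cursors c1@2 c2@9, authorship 11.....22...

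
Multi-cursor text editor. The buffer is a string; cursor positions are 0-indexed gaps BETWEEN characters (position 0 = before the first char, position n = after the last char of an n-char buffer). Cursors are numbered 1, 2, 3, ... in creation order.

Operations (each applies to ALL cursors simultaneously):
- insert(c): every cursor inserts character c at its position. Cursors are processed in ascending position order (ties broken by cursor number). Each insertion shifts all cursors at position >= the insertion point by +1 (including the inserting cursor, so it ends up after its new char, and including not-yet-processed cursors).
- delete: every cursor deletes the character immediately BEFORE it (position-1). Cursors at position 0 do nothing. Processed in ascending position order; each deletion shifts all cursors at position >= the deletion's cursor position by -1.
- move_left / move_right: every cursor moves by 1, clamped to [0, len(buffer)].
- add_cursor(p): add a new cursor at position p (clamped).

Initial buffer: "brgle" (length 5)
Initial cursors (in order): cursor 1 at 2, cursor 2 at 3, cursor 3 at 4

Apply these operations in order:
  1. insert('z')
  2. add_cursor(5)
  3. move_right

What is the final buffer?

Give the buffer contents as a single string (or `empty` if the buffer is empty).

After op 1 (insert('z')): buffer="brzgzlze" (len 8), cursors c1@3 c2@5 c3@7, authorship ..1.2.3.
After op 2 (add_cursor(5)): buffer="brzgzlze" (len 8), cursors c1@3 c2@5 c4@5 c3@7, authorship ..1.2.3.
After op 3 (move_right): buffer="brzgzlze" (len 8), cursors c1@4 c2@6 c4@6 c3@8, authorship ..1.2.3.

Answer: brzgzlze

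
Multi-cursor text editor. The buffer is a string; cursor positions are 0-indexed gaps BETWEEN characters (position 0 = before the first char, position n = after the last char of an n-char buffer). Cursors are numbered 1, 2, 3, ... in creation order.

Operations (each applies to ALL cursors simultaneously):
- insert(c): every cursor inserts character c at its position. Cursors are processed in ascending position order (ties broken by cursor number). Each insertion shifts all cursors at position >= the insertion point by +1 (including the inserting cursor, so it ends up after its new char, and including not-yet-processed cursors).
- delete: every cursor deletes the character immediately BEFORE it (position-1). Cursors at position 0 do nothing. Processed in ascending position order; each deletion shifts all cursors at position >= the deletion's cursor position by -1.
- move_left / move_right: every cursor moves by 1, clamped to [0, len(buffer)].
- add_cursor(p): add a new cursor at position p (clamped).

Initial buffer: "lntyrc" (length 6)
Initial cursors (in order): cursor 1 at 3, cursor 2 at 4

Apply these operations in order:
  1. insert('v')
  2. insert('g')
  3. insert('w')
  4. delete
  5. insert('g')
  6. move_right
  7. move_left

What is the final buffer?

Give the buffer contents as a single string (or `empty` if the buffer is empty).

After op 1 (insert('v')): buffer="lntvyvrc" (len 8), cursors c1@4 c2@6, authorship ...1.2..
After op 2 (insert('g')): buffer="lntvgyvgrc" (len 10), cursors c1@5 c2@8, authorship ...11.22..
After op 3 (insert('w')): buffer="lntvgwyvgwrc" (len 12), cursors c1@6 c2@10, authorship ...111.222..
After op 4 (delete): buffer="lntvgyvgrc" (len 10), cursors c1@5 c2@8, authorship ...11.22..
After op 5 (insert('g')): buffer="lntvggyvggrc" (len 12), cursors c1@6 c2@10, authorship ...111.222..
After op 6 (move_right): buffer="lntvggyvggrc" (len 12), cursors c1@7 c2@11, authorship ...111.222..
After op 7 (move_left): buffer="lntvggyvggrc" (len 12), cursors c1@6 c2@10, authorship ...111.222..

Answer: lntvggyvggrc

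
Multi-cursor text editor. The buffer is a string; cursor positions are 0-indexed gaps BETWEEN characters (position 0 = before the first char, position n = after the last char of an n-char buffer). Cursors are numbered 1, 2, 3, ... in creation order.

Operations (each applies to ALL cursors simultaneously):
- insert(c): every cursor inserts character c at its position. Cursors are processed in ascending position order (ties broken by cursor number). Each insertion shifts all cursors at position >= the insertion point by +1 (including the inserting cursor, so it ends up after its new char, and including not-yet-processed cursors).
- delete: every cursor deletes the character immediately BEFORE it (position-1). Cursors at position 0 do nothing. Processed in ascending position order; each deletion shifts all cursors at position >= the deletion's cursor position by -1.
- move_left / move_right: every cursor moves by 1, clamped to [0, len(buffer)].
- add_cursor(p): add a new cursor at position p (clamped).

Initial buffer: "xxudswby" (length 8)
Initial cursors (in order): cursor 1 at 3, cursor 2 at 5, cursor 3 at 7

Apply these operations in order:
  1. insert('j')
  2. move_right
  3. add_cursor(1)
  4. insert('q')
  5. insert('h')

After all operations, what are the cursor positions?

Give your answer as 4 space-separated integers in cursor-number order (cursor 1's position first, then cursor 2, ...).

Answer: 9 14 19 3

Derivation:
After op 1 (insert('j')): buffer="xxujdsjwbjy" (len 11), cursors c1@4 c2@7 c3@10, authorship ...1..2..3.
After op 2 (move_right): buffer="xxujdsjwbjy" (len 11), cursors c1@5 c2@8 c3@11, authorship ...1..2..3.
After op 3 (add_cursor(1)): buffer="xxujdsjwbjy" (len 11), cursors c4@1 c1@5 c2@8 c3@11, authorship ...1..2..3.
After op 4 (insert('q')): buffer="xqxujdqsjwqbjyq" (len 15), cursors c4@2 c1@7 c2@11 c3@15, authorship .4..1.1.2.2.3.3
After op 5 (insert('h')): buffer="xqhxujdqhsjwqhbjyqh" (len 19), cursors c4@3 c1@9 c2@14 c3@19, authorship .44..1.11.2.22.3.33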